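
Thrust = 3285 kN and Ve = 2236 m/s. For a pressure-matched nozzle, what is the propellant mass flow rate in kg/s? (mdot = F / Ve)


mdot = F / Ve = 3285000 / 2236 = 1469.1 kg/s

1469.1 kg/s


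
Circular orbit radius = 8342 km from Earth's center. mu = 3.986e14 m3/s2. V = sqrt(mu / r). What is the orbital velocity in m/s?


V = sqrt(3.986e14 / 8342000) = 6912 m/s

6912 m/s


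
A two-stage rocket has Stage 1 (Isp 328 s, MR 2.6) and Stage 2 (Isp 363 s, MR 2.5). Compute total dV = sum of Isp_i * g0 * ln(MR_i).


dV1 = 328 * 9.81 * ln(2.6) = 3074.5 m/s
dV2 = 363 * 9.81 * ln(2.5) = 3262.9 m/s
Total dV = 3074.5 + 3262.9 = 6337.4 m/s ~ 6337 m/s

6337 m/s


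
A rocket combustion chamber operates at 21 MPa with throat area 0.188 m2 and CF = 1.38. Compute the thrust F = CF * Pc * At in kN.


F = 1.38 * 21e6 * 0.188 = 5.4482e+06 N = 5448.2 kN

5448.2 kN


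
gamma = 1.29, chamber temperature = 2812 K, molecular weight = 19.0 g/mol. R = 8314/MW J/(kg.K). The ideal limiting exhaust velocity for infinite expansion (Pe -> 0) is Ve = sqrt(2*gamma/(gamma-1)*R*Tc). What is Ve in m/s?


R = 8314 / 19.0 = 437.58 J/(kg.K)
Ve = sqrt(2 * 1.29 / (1.29 - 1) * 437.58 * 2812) = 3309 m/s

3309 m/s


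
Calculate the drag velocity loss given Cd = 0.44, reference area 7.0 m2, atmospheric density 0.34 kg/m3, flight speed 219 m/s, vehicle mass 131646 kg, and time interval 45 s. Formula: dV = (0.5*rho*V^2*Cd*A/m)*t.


D = 0.5 * 0.34 * 219^2 * 0.44 * 7.0 = 25112.38 N
a = 25112.38 / 131646 = 0.1908 m/s2
dV = 0.1908 * 45 = 8.6 m/s

8.6 m/s


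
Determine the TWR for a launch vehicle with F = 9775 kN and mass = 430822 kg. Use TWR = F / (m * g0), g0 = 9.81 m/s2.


TWR = 9775000 / (430822 * 9.81) = 2.31

2.31


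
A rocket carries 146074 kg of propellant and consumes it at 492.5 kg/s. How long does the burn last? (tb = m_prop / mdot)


tb = 146074 / 492.5 = 296.6 s

296.6 s


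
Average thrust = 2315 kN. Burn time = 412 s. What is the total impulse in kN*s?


It = 2315 * 412 = 953780 kN*s

953780 kN*s


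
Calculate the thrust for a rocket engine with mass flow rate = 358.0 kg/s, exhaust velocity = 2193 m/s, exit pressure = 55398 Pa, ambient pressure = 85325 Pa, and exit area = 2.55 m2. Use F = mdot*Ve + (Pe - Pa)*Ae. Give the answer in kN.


F = 358.0 * 2193 + (55398 - 85325) * 2.55 = 708780.0 N = 708.8 kN

708.8 kN


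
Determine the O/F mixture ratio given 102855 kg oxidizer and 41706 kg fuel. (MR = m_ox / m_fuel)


MR = 102855 / 41706 = 2.47

2.47


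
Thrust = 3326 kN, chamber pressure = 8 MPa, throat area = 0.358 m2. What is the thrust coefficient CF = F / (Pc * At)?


CF = 3326000 / (8e6 * 0.358) = 1.16

1.16


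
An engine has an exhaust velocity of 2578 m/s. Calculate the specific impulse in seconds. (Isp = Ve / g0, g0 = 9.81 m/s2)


Isp = Ve / g0 = 2578 / 9.81 = 262.8 s

262.8 s


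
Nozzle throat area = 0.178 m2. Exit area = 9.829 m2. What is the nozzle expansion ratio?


AR = 9.829 / 0.178 = 55.2

55.2


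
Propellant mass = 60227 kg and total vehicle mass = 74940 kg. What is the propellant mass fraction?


PMF = 60227 / 74940 = 0.804

0.804


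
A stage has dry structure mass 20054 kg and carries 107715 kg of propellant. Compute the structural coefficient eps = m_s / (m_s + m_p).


eps = 20054 / (20054 + 107715) = 0.157

0.157


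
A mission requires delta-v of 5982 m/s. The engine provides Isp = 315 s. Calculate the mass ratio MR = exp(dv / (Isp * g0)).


Ve = 315 * 9.81 = 3090.15 m/s
MR = exp(5982 / 3090.15) = 6.93

6.93


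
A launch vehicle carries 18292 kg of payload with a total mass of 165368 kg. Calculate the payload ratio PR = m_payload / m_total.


PR = 18292 / 165368 = 0.1106

0.1106


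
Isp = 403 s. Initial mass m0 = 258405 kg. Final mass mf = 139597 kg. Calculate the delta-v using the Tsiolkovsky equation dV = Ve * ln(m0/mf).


Ve = 403 * 9.81 = 3953.43 m/s
dV = 3953.43 * ln(258405/139597) = 2434 m/s

2434 m/s


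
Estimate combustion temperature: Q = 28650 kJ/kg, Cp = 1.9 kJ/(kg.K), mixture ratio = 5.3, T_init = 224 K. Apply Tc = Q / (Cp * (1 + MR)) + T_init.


Tc = 28650 / (1.9 * (1 + 5.3)) + 224 = 2617 K

2617 K


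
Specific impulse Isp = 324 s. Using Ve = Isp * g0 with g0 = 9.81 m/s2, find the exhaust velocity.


Ve = Isp * g0 = 324 * 9.81 = 3178.4 m/s

3178.4 m/s


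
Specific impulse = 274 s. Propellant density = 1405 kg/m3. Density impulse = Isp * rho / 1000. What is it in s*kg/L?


rho*Isp = 274 * 1405 / 1000 = 385 s*kg/L

385 s*kg/L


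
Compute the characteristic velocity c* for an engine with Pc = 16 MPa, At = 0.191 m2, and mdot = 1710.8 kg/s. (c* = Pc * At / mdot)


c* = 16e6 * 0.191 / 1710.8 = 1786 m/s

1786 m/s


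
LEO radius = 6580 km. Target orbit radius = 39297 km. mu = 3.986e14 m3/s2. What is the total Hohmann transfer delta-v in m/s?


V1 = sqrt(mu/r1) = 7783.16 m/s
dV1 = V1*(sqrt(2*r2/(r1+r2)) - 1) = 2404.0 m/s
V2 = sqrt(mu/r2) = 3184.85 m/s
dV2 = V2*(1 - sqrt(2*r1/(r1+r2))) = 1479.08 m/s
Total dV = 3883 m/s

3883 m/s


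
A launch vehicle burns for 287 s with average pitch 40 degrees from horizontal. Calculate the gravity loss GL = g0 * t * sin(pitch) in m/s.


GL = 9.81 * 287 * sin(40 deg) = 1810 m/s

1810 m/s


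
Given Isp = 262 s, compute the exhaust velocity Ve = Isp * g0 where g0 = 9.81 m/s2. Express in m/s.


Ve = Isp * g0 = 262 * 9.81 = 2570.2 m/s

2570.2 m/s


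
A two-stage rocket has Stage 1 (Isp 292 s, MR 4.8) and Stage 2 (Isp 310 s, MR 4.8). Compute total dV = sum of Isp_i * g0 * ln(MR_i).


dV1 = 292 * 9.81 * ln(4.8) = 4493.3 m/s
dV2 = 310 * 9.81 * ln(4.8) = 4770.3 m/s
Total dV = 4493.3 + 4770.3 = 9263.6 m/s ~ 9264 m/s

9264 m/s


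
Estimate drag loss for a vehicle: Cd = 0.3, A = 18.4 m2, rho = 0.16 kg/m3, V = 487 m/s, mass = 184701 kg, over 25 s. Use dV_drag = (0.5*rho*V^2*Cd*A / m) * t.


D = 0.5 * 0.16 * 487^2 * 0.3 * 18.4 = 104733.83 N
a = 104733.83 / 184701 = 0.567 m/s2
dV = 0.567 * 25 = 14.2 m/s

14.2 m/s


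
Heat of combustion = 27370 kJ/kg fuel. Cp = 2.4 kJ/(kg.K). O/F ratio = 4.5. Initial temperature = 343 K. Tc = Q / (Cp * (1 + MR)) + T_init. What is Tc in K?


Tc = 27370 / (2.4 * (1 + 4.5)) + 343 = 2416 K

2416 K


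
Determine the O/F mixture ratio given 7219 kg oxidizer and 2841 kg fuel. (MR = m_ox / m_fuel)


MR = 7219 / 2841 = 2.54

2.54


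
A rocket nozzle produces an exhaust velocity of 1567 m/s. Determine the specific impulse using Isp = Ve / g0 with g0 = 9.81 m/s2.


Isp = Ve / g0 = 1567 / 9.81 = 159.7 s

159.7 s


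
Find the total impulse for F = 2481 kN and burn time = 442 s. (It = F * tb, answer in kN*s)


It = 2481 * 442 = 1096602 kN*s

1096602 kN*s


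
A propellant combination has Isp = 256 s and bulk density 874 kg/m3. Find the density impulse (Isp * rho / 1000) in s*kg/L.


rho*Isp = 256 * 874 / 1000 = 224 s*kg/L

224 s*kg/L


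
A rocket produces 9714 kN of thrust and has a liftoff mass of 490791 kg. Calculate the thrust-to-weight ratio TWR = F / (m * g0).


TWR = 9714000 / (490791 * 9.81) = 2.02

2.02


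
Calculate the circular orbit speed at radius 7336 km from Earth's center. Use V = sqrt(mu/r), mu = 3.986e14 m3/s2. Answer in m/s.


V = sqrt(3.986e14 / 7336000) = 7371 m/s

7371 m/s


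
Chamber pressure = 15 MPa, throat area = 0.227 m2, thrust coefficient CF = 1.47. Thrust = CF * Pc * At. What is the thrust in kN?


F = 1.47 * 15e6 * 0.227 = 5.0054e+06 N = 5005.4 kN

5005.4 kN


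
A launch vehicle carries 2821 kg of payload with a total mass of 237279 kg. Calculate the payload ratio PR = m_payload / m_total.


PR = 2821 / 237279 = 0.0119

0.0119


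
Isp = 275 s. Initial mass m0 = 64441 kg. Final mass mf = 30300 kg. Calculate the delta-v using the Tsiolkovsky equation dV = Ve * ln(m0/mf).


Ve = 275 * 9.81 = 2697.75 m/s
dV = 2697.75 * ln(64441/30300) = 2036 m/s

2036 m/s


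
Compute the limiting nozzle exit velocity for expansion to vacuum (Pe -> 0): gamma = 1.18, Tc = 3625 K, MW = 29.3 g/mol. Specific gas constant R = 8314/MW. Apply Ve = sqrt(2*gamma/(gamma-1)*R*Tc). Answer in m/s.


R = 8314 / 29.3 = 283.75 J/(kg.K)
Ve = sqrt(2 * 1.18 / (1.18 - 1) * 283.75 * 3625) = 3672 m/s

3672 m/s


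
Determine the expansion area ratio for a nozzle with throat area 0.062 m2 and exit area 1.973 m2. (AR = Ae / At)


AR = 1.973 / 0.062 = 31.8

31.8


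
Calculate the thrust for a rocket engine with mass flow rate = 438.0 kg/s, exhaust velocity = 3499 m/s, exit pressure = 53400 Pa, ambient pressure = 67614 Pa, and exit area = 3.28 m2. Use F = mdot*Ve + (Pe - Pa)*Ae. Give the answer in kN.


F = 438.0 * 3499 + (53400 - 67614) * 3.28 = 1.4859e+06 N = 1485.9 kN

1485.9 kN


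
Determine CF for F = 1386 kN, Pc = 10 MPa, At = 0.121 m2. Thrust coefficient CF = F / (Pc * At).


CF = 1386000 / (10e6 * 0.121) = 1.15

1.15


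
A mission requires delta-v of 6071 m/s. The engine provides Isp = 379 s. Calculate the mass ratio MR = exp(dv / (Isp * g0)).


Ve = 379 * 9.81 = 3717.99 m/s
MR = exp(6071 / 3717.99) = 5.119

5.119


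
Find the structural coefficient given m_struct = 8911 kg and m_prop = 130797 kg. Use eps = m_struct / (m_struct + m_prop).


eps = 8911 / (8911 + 130797) = 0.0638

0.0638


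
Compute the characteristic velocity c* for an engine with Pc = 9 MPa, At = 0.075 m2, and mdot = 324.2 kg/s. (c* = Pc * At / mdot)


c* = 9e6 * 0.075 / 324.2 = 2082 m/s

2082 m/s


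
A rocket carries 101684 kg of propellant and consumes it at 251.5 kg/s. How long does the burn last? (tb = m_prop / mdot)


tb = 101684 / 251.5 = 404.3 s

404.3 s


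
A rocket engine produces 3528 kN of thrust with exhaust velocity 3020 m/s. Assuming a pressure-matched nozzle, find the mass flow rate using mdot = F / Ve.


mdot = F / Ve = 3528000 / 3020 = 1168.2 kg/s

1168.2 kg/s


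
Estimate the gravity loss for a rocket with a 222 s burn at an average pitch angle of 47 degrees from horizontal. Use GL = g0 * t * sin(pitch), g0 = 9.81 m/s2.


GL = 9.81 * 222 * sin(47 deg) = 1593 m/s

1593 m/s


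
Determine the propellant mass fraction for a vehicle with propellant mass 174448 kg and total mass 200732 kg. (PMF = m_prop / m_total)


PMF = 174448 / 200732 = 0.869

0.869


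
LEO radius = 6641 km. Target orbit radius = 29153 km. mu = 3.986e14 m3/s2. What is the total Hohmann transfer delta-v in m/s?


V1 = sqrt(mu/r1) = 7747.33 m/s
dV1 = V1*(sqrt(2*r2/(r1+r2)) - 1) = 2140.56 m/s
V2 = sqrt(mu/r2) = 3697.66 m/s
dV2 = V2*(1 - sqrt(2*r1/(r1+r2))) = 1445.22 m/s
Total dV = 3586 m/s

3586 m/s


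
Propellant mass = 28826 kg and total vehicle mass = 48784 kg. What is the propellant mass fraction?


PMF = 28826 / 48784 = 0.591

0.591


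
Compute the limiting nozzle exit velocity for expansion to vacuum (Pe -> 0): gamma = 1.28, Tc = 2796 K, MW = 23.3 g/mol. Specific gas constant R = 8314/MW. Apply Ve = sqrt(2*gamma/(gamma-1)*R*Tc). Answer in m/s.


R = 8314 / 23.3 = 356.82 J/(kg.K)
Ve = sqrt(2 * 1.28 / (1.28 - 1) * 356.82 * 2796) = 3020 m/s

3020 m/s


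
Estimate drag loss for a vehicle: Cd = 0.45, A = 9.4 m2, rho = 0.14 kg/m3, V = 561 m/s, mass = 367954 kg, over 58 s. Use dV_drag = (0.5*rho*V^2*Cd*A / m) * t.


D = 0.5 * 0.14 * 561^2 * 0.45 * 9.4 = 93188.89 N
a = 93188.89 / 367954 = 0.2533 m/s2
dV = 0.2533 * 58 = 14.7 m/s

14.7 m/s


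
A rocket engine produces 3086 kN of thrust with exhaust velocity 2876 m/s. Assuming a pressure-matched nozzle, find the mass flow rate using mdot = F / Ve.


mdot = F / Ve = 3086000 / 2876 = 1073.0 kg/s

1073.0 kg/s


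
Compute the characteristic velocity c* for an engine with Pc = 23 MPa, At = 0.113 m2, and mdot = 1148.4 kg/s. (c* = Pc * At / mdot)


c* = 23e6 * 0.113 / 1148.4 = 2263 m/s

2263 m/s


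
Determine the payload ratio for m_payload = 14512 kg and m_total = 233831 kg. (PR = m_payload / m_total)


PR = 14512 / 233831 = 0.0621

0.0621


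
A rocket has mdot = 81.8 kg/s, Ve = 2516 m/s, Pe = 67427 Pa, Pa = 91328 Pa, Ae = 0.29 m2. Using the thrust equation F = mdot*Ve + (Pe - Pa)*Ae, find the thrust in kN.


F = 81.8 * 2516 + (67427 - 91328) * 0.29 = 198878.0 N = 198.9 kN

198.9 kN


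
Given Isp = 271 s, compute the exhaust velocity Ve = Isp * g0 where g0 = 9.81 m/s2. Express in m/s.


Ve = Isp * g0 = 271 * 9.81 = 2658.5 m/s

2658.5 m/s


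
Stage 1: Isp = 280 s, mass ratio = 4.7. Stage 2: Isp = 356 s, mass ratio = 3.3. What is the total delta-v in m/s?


dV1 = 280 * 9.81 * ln(4.7) = 4250.8 m/s
dV2 = 356 * 9.81 * ln(3.3) = 4169.6 m/s
Total dV = 4250.8 + 4169.6 = 8420.4 m/s ~ 8420 m/s

8420 m/s


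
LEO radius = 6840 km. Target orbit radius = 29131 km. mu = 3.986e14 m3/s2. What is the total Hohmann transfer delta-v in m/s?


V1 = sqrt(mu/r1) = 7633.8 m/s
dV1 = V1*(sqrt(2*r2/(r1+r2)) - 1) = 2081.52 m/s
V2 = sqrt(mu/r2) = 3699.06 m/s
dV2 = V2*(1 - sqrt(2*r1/(r1+r2))) = 1417.89 m/s
Total dV = 3499 m/s

3499 m/s


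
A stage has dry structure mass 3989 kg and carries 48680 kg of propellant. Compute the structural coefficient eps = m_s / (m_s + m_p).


eps = 3989 / (3989 + 48680) = 0.0757

0.0757


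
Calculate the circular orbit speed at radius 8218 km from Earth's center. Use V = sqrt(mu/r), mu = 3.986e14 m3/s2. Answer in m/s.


V = sqrt(3.986e14 / 8218000) = 6964 m/s

6964 m/s


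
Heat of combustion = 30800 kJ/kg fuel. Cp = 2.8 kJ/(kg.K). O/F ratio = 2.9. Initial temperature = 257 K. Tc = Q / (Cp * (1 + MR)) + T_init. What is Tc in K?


Tc = 30800 / (2.8 * (1 + 2.9)) + 257 = 3078 K

3078 K


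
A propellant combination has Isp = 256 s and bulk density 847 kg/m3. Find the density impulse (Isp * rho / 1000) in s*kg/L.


rho*Isp = 256 * 847 / 1000 = 217 s*kg/L

217 s*kg/L


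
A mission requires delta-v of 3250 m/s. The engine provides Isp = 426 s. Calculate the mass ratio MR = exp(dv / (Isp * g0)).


Ve = 426 * 9.81 = 4179.06 m/s
MR = exp(3250 / 4179.06) = 2.176

2.176


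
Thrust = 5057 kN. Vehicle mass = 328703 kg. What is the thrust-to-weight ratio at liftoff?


TWR = 5057000 / (328703 * 9.81) = 1.57

1.57


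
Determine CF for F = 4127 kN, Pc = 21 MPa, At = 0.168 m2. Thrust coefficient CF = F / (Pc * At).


CF = 4127000 / (21e6 * 0.168) = 1.17

1.17


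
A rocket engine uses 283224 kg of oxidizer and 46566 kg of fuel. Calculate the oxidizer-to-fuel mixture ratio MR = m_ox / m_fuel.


MR = 283224 / 46566 = 6.08

6.08


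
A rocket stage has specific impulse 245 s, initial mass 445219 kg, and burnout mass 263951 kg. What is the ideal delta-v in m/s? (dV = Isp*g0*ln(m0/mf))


Ve = 245 * 9.81 = 2403.45 m/s
dV = 2403.45 * ln(445219/263951) = 1257 m/s

1257 m/s


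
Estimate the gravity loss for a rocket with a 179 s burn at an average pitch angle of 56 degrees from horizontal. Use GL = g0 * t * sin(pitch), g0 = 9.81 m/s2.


GL = 9.81 * 179 * sin(56 deg) = 1456 m/s

1456 m/s


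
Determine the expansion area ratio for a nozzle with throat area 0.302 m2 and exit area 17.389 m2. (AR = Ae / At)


AR = 17.389 / 0.302 = 57.6

57.6


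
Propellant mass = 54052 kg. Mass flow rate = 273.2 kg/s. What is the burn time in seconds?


tb = 54052 / 273.2 = 197.8 s

197.8 s


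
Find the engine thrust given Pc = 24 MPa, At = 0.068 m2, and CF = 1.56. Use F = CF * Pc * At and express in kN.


F = 1.56 * 24e6 * 0.068 = 2.5459e+06 N = 2545.9 kN

2545.9 kN


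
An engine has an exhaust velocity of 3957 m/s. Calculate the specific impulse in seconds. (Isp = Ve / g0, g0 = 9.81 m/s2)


Isp = Ve / g0 = 3957 / 9.81 = 403.4 s

403.4 s


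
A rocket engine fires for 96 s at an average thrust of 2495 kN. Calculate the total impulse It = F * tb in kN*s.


It = 2495 * 96 = 239520 kN*s

239520 kN*s


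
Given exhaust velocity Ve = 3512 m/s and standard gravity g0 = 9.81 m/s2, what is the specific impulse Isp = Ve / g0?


Isp = Ve / g0 = 3512 / 9.81 = 358.0 s

358.0 s


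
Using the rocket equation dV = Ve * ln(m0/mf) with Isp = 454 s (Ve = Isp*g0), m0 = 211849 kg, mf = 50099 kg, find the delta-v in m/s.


Ve = 454 * 9.81 = 4453.74 m/s
dV = 4453.74 * ln(211849/50099) = 6422 m/s

6422 m/s


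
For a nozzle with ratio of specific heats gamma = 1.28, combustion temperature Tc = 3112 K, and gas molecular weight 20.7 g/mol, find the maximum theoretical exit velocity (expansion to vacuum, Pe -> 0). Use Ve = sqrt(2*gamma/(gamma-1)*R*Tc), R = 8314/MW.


R = 8314 / 20.7 = 401.64 J/(kg.K)
Ve = sqrt(2 * 1.28 / (1.28 - 1) * 401.64 * 3112) = 3380 m/s

3380 m/s


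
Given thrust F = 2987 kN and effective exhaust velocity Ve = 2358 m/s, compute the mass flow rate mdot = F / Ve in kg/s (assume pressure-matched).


mdot = F / Ve = 2987000 / 2358 = 1266.8 kg/s

1266.8 kg/s


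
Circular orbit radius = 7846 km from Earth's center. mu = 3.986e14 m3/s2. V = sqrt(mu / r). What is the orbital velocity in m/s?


V = sqrt(3.986e14 / 7846000) = 7128 m/s

7128 m/s


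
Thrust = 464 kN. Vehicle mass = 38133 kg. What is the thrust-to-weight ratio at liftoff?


TWR = 464000 / (38133 * 9.81) = 1.24

1.24


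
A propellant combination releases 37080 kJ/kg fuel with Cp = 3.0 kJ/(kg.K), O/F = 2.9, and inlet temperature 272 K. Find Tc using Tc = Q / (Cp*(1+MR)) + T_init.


Tc = 37080 / (3.0 * (1 + 2.9)) + 272 = 3441 K

3441 K


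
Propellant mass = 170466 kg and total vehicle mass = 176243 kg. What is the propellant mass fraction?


PMF = 170466 / 176243 = 0.967

0.967


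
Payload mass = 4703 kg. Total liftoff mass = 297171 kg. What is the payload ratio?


PR = 4703 / 297171 = 0.0158

0.0158


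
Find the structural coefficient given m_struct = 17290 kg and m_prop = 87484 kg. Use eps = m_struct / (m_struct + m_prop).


eps = 17290 / (17290 + 87484) = 0.165

0.165


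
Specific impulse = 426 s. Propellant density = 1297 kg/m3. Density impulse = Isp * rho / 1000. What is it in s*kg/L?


rho*Isp = 426 * 1297 / 1000 = 553 s*kg/L

553 s*kg/L


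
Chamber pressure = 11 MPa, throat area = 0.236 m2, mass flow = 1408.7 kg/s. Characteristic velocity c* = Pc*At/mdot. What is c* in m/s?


c* = 11e6 * 0.236 / 1408.7 = 1843 m/s

1843 m/s


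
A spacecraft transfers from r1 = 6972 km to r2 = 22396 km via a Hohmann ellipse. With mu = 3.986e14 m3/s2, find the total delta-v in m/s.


V1 = sqrt(mu/r1) = 7561.19 m/s
dV1 = V1*(sqrt(2*r2/(r1+r2)) - 1) = 1776.79 m/s
V2 = sqrt(mu/r2) = 4218.75 m/s
dV2 = V2*(1 - sqrt(2*r1/(r1+r2))) = 1311.78 m/s
Total dV = 3089 m/s

3089 m/s


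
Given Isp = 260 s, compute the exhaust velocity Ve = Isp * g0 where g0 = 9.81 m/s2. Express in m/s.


Ve = Isp * g0 = 260 * 9.81 = 2550.6 m/s

2550.6 m/s


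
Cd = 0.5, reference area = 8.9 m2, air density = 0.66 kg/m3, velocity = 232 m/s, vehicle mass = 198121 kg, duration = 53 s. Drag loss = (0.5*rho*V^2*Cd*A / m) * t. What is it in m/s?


D = 0.5 * 0.66 * 232^2 * 0.5 * 8.9 = 79040.54 N
a = 79040.54 / 198121 = 0.399 m/s2
dV = 0.399 * 53 = 21.1 m/s

21.1 m/s


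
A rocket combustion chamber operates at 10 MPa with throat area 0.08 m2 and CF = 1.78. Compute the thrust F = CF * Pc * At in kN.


F = 1.78 * 10e6 * 0.08 = 1.4240e+06 N = 1424.0 kN

1424.0 kN


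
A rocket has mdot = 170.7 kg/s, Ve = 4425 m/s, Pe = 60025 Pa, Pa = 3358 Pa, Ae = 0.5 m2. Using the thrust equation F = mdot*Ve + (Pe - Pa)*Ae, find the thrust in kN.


F = 170.7 * 4425 + (60025 - 3358) * 0.5 = 783681.0 N = 783.7 kN

783.7 kN


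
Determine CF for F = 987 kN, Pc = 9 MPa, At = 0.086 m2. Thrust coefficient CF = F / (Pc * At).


CF = 987000 / (9e6 * 0.086) = 1.28

1.28


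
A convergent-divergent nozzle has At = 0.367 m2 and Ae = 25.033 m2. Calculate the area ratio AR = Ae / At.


AR = 25.033 / 0.367 = 68.2

68.2


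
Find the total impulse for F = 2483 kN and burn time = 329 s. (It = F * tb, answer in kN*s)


It = 2483 * 329 = 816907 kN*s

816907 kN*s


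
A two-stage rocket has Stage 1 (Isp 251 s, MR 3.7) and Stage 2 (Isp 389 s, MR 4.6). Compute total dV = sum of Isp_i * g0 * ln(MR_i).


dV1 = 251 * 9.81 * ln(3.7) = 3221.5 m/s
dV2 = 389 * 9.81 * ln(4.6) = 5823.6 m/s
Total dV = 3221.5 + 5823.6 = 9045.1 m/s ~ 9045 m/s

9045 m/s


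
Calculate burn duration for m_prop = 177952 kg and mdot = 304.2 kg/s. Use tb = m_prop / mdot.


tb = 177952 / 304.2 = 585.0 s

585.0 s


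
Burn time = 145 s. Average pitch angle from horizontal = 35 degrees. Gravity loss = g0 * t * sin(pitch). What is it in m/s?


GL = 9.81 * 145 * sin(35 deg) = 816 m/s

816 m/s


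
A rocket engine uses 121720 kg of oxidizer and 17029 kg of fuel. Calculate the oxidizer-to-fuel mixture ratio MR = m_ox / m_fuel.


MR = 121720 / 17029 = 7.15

7.15


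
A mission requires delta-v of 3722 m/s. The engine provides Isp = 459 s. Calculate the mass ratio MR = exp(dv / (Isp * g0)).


Ve = 459 * 9.81 = 4502.79 m/s
MR = exp(3722 / 4502.79) = 2.286

2.286


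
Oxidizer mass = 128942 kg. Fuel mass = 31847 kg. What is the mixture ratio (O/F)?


MR = 128942 / 31847 = 4.05

4.05


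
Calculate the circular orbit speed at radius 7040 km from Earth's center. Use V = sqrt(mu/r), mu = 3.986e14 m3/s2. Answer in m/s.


V = sqrt(3.986e14 / 7040000) = 7525 m/s

7525 m/s


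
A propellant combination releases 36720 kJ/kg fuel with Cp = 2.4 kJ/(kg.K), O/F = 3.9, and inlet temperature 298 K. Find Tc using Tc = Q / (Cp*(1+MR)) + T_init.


Tc = 36720 / (2.4 * (1 + 3.9)) + 298 = 3420 K

3420 K


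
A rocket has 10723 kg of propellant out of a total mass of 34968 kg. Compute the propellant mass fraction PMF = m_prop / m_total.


PMF = 10723 / 34968 = 0.307

0.307


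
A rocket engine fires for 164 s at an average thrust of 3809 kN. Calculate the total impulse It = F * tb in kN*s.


It = 3809 * 164 = 624676 kN*s

624676 kN*s


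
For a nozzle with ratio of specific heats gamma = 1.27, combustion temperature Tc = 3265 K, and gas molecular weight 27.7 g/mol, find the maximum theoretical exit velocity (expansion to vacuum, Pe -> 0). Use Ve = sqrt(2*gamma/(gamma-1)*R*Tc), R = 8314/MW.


R = 8314 / 27.7 = 300.14 J/(kg.K)
Ve = sqrt(2 * 1.27 / (1.27 - 1) * 300.14 * 3265) = 3036 m/s

3036 m/s


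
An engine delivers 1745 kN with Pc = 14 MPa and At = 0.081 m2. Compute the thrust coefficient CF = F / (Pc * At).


CF = 1745000 / (14e6 * 0.081) = 1.54

1.54


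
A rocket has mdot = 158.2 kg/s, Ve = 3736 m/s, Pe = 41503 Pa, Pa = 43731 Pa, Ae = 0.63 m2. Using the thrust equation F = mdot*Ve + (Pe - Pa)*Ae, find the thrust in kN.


F = 158.2 * 3736 + (41503 - 43731) * 0.63 = 589632.0 N = 589.6 kN

589.6 kN


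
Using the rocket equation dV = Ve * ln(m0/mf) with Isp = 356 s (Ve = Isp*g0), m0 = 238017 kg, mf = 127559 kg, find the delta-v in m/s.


Ve = 356 * 9.81 = 3492.36 m/s
dV = 3492.36 * ln(238017/127559) = 2178 m/s

2178 m/s


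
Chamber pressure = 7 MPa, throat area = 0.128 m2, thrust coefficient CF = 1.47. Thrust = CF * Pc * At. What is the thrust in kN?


F = 1.47 * 7e6 * 0.128 = 1.3171e+06 N = 1317.1 kN

1317.1 kN


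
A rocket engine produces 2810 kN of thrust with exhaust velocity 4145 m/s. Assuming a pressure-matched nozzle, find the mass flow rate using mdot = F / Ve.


mdot = F / Ve = 2810000 / 4145 = 677.9 kg/s

677.9 kg/s


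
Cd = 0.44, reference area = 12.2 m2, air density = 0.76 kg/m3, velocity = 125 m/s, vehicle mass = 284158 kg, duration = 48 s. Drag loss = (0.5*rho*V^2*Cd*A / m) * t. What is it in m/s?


D = 0.5 * 0.76 * 125^2 * 0.44 * 12.2 = 31872.5 N
a = 31872.5 / 284158 = 0.1122 m/s2
dV = 0.1122 * 48 = 5.4 m/s

5.4 m/s


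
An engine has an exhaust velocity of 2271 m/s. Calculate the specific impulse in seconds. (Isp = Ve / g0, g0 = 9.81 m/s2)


Isp = Ve / g0 = 2271 / 9.81 = 231.5 s

231.5 s


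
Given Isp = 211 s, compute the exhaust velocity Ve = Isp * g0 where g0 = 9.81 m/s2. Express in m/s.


Ve = Isp * g0 = 211 * 9.81 = 2069.9 m/s

2069.9 m/s


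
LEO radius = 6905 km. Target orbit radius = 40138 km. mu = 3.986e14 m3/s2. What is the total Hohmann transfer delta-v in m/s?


V1 = sqrt(mu/r1) = 7597.78 m/s
dV1 = V1*(sqrt(2*r2/(r1+r2)) - 1) = 2327.26 m/s
V2 = sqrt(mu/r2) = 3151.31 m/s
dV2 = V2*(1 - sqrt(2*r1/(r1+r2))) = 1443.89 m/s
Total dV = 3771 m/s

3771 m/s


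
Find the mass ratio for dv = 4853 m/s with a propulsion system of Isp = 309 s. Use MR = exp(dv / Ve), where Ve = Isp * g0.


Ve = 309 * 9.81 = 3031.29 m/s
MR = exp(4853 / 3031.29) = 4.958

4.958


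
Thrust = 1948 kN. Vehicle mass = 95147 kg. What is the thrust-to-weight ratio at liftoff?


TWR = 1948000 / (95147 * 9.81) = 2.09

2.09


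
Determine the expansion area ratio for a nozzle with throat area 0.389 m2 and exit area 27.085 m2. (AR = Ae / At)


AR = 27.085 / 0.389 = 69.6

69.6


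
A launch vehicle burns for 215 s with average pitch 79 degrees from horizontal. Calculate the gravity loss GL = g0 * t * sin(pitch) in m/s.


GL = 9.81 * 215 * sin(79 deg) = 2070 m/s

2070 m/s


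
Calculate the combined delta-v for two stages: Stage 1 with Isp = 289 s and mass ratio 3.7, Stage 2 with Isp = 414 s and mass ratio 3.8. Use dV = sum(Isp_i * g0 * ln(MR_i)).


dV1 = 289 * 9.81 * ln(3.7) = 3709.2 m/s
dV2 = 414 * 9.81 * ln(3.8) = 5421.9 m/s
Total dV = 3709.2 + 5421.9 = 9131.1 m/s ~ 9131 m/s

9131 m/s


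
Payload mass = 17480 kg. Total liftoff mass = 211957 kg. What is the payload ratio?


PR = 17480 / 211957 = 0.0825

0.0825


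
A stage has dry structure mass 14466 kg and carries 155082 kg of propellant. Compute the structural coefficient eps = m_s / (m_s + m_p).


eps = 14466 / (14466 + 155082) = 0.0853

0.0853


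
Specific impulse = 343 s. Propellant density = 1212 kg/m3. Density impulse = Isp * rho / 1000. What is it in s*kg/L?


rho*Isp = 343 * 1212 / 1000 = 416 s*kg/L

416 s*kg/L


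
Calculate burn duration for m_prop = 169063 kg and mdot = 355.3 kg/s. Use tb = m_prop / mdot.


tb = 169063 / 355.3 = 475.8 s

475.8 s


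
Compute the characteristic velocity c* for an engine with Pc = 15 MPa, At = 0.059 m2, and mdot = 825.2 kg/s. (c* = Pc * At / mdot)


c* = 15e6 * 0.059 / 825.2 = 1072 m/s

1072 m/s


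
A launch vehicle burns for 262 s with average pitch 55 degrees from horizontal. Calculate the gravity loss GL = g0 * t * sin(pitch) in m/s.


GL = 9.81 * 262 * sin(55 deg) = 2105 m/s

2105 m/s


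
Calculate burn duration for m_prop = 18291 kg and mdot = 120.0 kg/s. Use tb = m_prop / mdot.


tb = 18291 / 120.0 = 152.4 s

152.4 s


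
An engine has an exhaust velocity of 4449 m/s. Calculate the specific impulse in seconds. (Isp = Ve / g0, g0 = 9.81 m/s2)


Isp = Ve / g0 = 4449 / 9.81 = 453.5 s

453.5 s


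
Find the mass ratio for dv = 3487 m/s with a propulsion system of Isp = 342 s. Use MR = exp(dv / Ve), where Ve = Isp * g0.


Ve = 342 * 9.81 = 3355.02 m/s
MR = exp(3487 / 3355.02) = 2.827

2.827


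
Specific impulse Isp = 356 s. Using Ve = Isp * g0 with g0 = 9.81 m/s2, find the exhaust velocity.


Ve = Isp * g0 = 356 * 9.81 = 3492.4 m/s

3492.4 m/s


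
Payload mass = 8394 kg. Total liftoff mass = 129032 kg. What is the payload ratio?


PR = 8394 / 129032 = 0.0651

0.0651


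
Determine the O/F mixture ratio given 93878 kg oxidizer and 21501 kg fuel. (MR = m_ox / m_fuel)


MR = 93878 / 21501 = 4.37

4.37


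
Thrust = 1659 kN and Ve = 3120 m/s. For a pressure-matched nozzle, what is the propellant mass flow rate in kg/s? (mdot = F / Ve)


mdot = F / Ve = 1659000 / 3120 = 531.7 kg/s

531.7 kg/s


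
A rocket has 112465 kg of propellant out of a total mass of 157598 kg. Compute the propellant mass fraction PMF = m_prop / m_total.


PMF = 112465 / 157598 = 0.714

0.714


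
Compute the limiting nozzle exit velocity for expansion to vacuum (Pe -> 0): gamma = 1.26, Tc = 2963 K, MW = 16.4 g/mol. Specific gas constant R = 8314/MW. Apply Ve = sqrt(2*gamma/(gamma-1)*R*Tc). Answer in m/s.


R = 8314 / 16.4 = 506.95 J/(kg.K)
Ve = sqrt(2 * 1.26 / (1.26 - 1) * 506.95 * 2963) = 3816 m/s

3816 m/s


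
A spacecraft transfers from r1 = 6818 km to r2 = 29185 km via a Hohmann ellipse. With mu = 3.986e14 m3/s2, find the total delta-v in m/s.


V1 = sqrt(mu/r1) = 7646.1 m/s
dV1 = V1*(sqrt(2*r2/(r1+r2)) - 1) = 2089.56 m/s
V2 = sqrt(mu/r2) = 3695.63 m/s
dV2 = V2*(1 - sqrt(2*r1/(r1+r2))) = 1421.25 m/s
Total dV = 3511 m/s

3511 m/s


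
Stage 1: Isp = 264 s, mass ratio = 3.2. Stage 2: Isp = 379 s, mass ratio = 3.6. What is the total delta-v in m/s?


dV1 = 264 * 9.81 * ln(3.2) = 3012.4 m/s
dV2 = 379 * 9.81 * ln(3.6) = 4762.5 m/s
Total dV = 3012.4 + 4762.5 = 7774.9 m/s ~ 7775 m/s

7775 m/s


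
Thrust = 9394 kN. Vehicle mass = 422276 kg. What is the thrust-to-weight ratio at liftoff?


TWR = 9394000 / (422276 * 9.81) = 2.27

2.27


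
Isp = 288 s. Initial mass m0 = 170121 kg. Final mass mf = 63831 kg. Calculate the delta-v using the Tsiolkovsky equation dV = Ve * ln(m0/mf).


Ve = 288 * 9.81 = 2825.28 m/s
dV = 2825.28 * ln(170121/63831) = 2770 m/s

2770 m/s


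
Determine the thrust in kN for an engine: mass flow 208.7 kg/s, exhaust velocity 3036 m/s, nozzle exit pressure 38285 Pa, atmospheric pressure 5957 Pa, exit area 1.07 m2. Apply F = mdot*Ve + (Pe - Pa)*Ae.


F = 208.7 * 3036 + (38285 - 5957) * 1.07 = 668204.0 N = 668.2 kN

668.2 kN


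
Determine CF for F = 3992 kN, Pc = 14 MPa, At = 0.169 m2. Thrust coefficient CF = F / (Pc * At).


CF = 3992000 / (14e6 * 0.169) = 1.69

1.69


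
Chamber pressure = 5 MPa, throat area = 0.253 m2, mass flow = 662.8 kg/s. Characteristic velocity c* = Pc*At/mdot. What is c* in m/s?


c* = 5e6 * 0.253 / 662.8 = 1909 m/s

1909 m/s


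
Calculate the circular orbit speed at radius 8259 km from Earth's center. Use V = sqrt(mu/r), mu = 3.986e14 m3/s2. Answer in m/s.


V = sqrt(3.986e14 / 8259000) = 6947 m/s

6947 m/s


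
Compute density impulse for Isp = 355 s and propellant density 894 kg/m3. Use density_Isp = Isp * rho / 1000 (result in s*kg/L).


rho*Isp = 355 * 894 / 1000 = 317 s*kg/L

317 s*kg/L


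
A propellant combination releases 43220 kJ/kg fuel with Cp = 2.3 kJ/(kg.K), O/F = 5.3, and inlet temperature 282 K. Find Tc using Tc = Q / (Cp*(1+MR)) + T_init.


Tc = 43220 / (2.3 * (1 + 5.3)) + 282 = 3265 K

3265 K


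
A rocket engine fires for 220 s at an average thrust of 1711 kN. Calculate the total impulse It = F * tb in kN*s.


It = 1711 * 220 = 376420 kN*s

376420 kN*s


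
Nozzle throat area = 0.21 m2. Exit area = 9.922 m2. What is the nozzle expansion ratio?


AR = 9.922 / 0.21 = 47.2

47.2


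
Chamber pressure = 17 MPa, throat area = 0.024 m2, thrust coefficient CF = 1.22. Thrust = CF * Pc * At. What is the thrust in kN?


F = 1.22 * 17e6 * 0.024 = 497760.0 N = 497.8 kN

497.8 kN


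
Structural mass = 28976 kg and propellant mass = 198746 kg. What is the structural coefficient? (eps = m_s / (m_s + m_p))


eps = 28976 / (28976 + 198746) = 0.1272

0.1272


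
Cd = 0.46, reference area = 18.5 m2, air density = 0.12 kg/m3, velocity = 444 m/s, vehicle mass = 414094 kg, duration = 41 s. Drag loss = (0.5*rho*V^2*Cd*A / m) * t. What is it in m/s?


D = 0.5 * 0.12 * 444^2 * 0.46 * 18.5 = 100657.64 N
a = 100657.64 / 414094 = 0.2431 m/s2
dV = 0.2431 * 41 = 10.0 m/s

10.0 m/s


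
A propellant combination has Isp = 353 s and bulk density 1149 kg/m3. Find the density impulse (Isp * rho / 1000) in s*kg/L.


rho*Isp = 353 * 1149 / 1000 = 406 s*kg/L

406 s*kg/L


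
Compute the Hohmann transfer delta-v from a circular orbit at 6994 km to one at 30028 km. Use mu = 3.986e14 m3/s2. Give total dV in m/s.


V1 = sqrt(mu/r1) = 7549.29 m/s
dV1 = V1*(sqrt(2*r2/(r1+r2)) - 1) = 2065.82 m/s
V2 = sqrt(mu/r2) = 3643.39 m/s
dV2 = V2*(1 - sqrt(2*r1/(r1+r2))) = 1403.88 m/s
Total dV = 3470 m/s

3470 m/s


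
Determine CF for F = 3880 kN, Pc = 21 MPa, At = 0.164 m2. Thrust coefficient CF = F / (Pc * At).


CF = 3880000 / (21e6 * 0.164) = 1.13

1.13


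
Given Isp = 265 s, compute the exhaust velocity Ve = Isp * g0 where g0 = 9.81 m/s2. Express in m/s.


Ve = Isp * g0 = 265 * 9.81 = 2599.7 m/s

2599.7 m/s


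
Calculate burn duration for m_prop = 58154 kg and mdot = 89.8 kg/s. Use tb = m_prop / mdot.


tb = 58154 / 89.8 = 647.6 s

647.6 s


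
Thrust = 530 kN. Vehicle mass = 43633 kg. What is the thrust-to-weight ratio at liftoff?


TWR = 530000 / (43633 * 9.81) = 1.24

1.24


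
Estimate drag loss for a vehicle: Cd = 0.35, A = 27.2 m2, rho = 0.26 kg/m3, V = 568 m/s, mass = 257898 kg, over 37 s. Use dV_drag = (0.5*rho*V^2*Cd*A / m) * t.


D = 0.5 * 0.26 * 568^2 * 0.35 * 27.2 = 399279.46 N
a = 399279.46 / 257898 = 1.5482 m/s2
dV = 1.5482 * 37 = 57.3 m/s

57.3 m/s


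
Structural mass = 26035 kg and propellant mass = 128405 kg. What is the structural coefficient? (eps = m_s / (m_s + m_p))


eps = 26035 / (26035 + 128405) = 0.1686

0.1686


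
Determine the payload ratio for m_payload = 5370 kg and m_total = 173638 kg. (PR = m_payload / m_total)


PR = 5370 / 173638 = 0.0309

0.0309


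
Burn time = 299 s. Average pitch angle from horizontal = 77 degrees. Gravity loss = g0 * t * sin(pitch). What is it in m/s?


GL = 9.81 * 299 * sin(77 deg) = 2858 m/s

2858 m/s


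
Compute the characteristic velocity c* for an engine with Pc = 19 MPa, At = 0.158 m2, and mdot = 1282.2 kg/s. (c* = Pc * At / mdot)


c* = 19e6 * 0.158 / 1282.2 = 2341 m/s

2341 m/s


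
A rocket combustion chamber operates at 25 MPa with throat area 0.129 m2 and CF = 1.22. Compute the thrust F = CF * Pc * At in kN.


F = 1.22 * 25e6 * 0.129 = 3.9345e+06 N = 3934.5 kN

3934.5 kN


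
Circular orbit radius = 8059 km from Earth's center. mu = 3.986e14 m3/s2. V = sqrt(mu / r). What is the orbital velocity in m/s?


V = sqrt(3.986e14 / 8059000) = 7033 m/s

7033 m/s


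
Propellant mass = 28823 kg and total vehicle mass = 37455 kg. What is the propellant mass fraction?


PMF = 28823 / 37455 = 0.77

0.77


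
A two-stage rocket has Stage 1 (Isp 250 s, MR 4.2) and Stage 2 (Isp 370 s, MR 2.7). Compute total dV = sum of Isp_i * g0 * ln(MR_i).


dV1 = 250 * 9.81 * ln(4.2) = 3519.5 m/s
dV2 = 370 * 9.81 * ln(2.7) = 3605.2 m/s
Total dV = 3519.5 + 3605.2 = 7124.7 m/s ~ 7125 m/s

7125 m/s


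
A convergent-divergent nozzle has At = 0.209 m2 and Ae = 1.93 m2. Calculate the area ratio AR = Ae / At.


AR = 1.93 / 0.209 = 9.2

9.2


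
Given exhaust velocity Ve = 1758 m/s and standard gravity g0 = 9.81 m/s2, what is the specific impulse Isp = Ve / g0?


Isp = Ve / g0 = 1758 / 9.81 = 179.2 s

179.2 s


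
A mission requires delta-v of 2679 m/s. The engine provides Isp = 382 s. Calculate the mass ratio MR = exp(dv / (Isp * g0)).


Ve = 382 * 9.81 = 3747.42 m/s
MR = exp(2679 / 3747.42) = 2.044

2.044


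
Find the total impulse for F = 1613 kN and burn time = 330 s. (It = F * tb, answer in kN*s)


It = 1613 * 330 = 532290 kN*s

532290 kN*s


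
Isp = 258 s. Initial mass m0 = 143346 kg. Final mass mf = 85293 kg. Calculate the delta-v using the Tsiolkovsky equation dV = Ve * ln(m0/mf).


Ve = 258 * 9.81 = 2530.98 m/s
dV = 2530.98 * ln(143346/85293) = 1314 m/s

1314 m/s


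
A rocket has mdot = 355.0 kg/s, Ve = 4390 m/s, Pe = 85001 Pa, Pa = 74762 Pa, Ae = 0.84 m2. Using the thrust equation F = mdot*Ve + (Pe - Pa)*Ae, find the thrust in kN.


F = 355.0 * 4390 + (85001 - 74762) * 0.84 = 1.5671e+06 N = 1567.1 kN

1567.1 kN


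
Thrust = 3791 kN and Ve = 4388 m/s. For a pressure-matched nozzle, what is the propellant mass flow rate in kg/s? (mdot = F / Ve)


mdot = F / Ve = 3791000 / 4388 = 863.9 kg/s

863.9 kg/s


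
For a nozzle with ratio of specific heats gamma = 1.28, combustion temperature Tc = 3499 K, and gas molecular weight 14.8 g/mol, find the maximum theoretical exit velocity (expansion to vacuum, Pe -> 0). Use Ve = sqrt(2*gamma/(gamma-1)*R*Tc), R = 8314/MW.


R = 8314 / 14.8 = 561.76 J/(kg.K)
Ve = sqrt(2 * 1.28 / (1.28 - 1) * 561.76 * 3499) = 4239 m/s

4239 m/s


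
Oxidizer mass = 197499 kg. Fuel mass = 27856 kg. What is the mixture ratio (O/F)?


MR = 197499 / 27856 = 7.09

7.09


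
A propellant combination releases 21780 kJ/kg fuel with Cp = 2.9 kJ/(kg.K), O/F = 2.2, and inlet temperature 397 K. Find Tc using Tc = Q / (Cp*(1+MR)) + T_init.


Tc = 21780 / (2.9 * (1 + 2.2)) + 397 = 2744 K

2744 K


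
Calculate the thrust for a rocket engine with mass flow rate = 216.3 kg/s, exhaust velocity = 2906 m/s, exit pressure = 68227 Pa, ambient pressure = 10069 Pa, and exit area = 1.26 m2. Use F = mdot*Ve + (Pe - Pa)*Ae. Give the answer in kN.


F = 216.3 * 2906 + (68227 - 10069) * 1.26 = 701847.0 N = 701.8 kN

701.8 kN


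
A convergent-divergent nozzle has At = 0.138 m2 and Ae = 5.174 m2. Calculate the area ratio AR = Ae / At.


AR = 5.174 / 0.138 = 37.5

37.5


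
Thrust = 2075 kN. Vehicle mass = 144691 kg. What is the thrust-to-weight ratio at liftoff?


TWR = 2075000 / (144691 * 9.81) = 1.46

1.46


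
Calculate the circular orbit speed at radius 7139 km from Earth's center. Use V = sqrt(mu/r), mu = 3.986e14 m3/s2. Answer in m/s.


V = sqrt(3.986e14 / 7139000) = 7472 m/s

7472 m/s


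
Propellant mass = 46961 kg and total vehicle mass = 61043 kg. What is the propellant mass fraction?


PMF = 46961 / 61043 = 0.769

0.769


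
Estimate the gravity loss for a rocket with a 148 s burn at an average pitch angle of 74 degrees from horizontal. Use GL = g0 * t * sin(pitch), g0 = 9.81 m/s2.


GL = 9.81 * 148 * sin(74 deg) = 1396 m/s

1396 m/s


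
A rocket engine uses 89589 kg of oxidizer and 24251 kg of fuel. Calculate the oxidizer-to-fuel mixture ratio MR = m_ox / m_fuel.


MR = 89589 / 24251 = 3.69

3.69


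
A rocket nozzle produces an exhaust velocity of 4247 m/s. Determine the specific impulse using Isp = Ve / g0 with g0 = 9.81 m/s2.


Isp = Ve / g0 = 4247 / 9.81 = 432.9 s

432.9 s


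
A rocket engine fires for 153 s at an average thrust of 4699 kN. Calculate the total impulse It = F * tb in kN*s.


It = 4699 * 153 = 718947 kN*s

718947 kN*s


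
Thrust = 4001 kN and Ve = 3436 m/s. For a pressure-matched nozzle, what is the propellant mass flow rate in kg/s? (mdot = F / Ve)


mdot = F / Ve = 4001000 / 3436 = 1164.4 kg/s

1164.4 kg/s


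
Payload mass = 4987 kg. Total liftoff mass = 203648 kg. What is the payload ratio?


PR = 4987 / 203648 = 0.0245

0.0245


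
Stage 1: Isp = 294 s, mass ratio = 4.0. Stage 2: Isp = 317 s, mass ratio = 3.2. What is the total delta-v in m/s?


dV1 = 294 * 9.81 * ln(4.0) = 3998.3 m/s
dV2 = 317 * 9.81 * ln(3.2) = 3617.1 m/s
Total dV = 3998.3 + 3617.1 = 7615.4 m/s ~ 7615 m/s

7615 m/s


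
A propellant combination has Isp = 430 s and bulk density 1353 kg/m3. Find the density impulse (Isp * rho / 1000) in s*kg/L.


rho*Isp = 430 * 1353 / 1000 = 582 s*kg/L

582 s*kg/L


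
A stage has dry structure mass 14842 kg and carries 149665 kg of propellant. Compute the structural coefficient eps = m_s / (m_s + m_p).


eps = 14842 / (14842 + 149665) = 0.0902

0.0902


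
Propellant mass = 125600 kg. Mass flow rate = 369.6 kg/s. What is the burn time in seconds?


tb = 125600 / 369.6 = 339.8 s

339.8 s


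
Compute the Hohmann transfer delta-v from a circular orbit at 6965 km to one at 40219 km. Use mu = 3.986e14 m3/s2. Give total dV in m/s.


V1 = sqrt(mu/r1) = 7564.99 m/s
dV1 = V1*(sqrt(2*r2/(r1+r2)) - 1) = 2312.39 m/s
V2 = sqrt(mu/r2) = 3148.13 m/s
dV2 = V2*(1 - sqrt(2*r1/(r1+r2))) = 1437.6 m/s
Total dV = 3750 m/s

3750 m/s


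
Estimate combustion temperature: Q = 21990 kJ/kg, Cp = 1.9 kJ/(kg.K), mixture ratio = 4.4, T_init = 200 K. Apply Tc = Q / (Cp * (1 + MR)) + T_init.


Tc = 21990 / (1.9 * (1 + 4.4)) + 200 = 2343 K

2343 K
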